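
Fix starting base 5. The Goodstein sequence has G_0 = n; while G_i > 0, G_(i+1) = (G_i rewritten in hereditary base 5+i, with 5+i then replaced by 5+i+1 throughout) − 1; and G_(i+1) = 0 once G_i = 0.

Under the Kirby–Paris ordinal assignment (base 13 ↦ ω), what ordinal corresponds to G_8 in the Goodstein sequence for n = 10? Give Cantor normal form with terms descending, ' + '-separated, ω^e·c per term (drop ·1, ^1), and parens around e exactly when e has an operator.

10

G_0 = 10. HB_5(10) = 2·5. Bump = 12. G_1 = 11.
G_1 = 11. HB_6(11) = 6 + 5. Bump = 12. G_2 = 11.
G_2 = 11. HB_7(11) = 7 + 4. Bump = 12. G_3 = 11.
G_3 = 11. HB_8(11) = 8 + 3. Bump = 12. G_4 = 11.
G_4 = 11. HB_9(11) = 9 + 2. Bump = 12. G_5 = 11.
G_5 = 11. HB_10(11) = 10 + 1. Bump = 12. G_6 = 11.
G_6 = 11. HB_11(11) = 11. Bump = 12. G_7 = 11.
G_7 = 11. HB_12(11) = 11. Bump = 11. G_8 = 10.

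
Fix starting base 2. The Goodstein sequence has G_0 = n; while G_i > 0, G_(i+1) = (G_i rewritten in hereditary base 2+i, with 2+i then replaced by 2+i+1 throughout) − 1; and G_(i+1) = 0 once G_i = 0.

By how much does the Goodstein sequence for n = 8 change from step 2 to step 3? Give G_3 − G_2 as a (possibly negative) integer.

5757

base 2: 8 = 2^(2 + 1); at 3: 3^(3 + 1) = 81; next = 80
base 3: 80 = 2·3^3 + 2·3^2 + 2·3 + 2; at 4: 2·4^4 + 2·4^2 + 2·4 + 2 = 554; next = 553
base 4: 553 = 2·4^4 + 2·4^2 + 2·4 + 1; at 5: 2·5^5 + 2·5^2 + 2·5 + 1 = 6311; next = 6310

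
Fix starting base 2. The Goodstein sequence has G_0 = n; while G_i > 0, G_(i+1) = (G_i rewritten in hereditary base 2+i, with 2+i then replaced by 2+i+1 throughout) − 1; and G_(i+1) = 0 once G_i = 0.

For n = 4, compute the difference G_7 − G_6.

34

(0) 4|_2 = 2^2 ↦ 3^3|_3 = 27 ⇒ 26
(1) 26|_3 = 2·3^2 + 2·3 + 2 ↦ 2·4^2 + 2·4 + 2|_4 = 42 ⇒ 41
(2) 41|_4 = 2·4^2 + 2·4 + 1 ↦ 2·5^2 + 2·5 + 1|_5 = 61 ⇒ 60
(3) 60|_5 = 2·5^2 + 2·5 ↦ 2·6^2 + 2·6|_6 = 84 ⇒ 83
(4) 83|_6 = 2·6^2 + 6 + 5 ↦ 2·7^2 + 7 + 5|_7 = 110 ⇒ 109
(5) 109|_7 = 2·7^2 + 7 + 4 ↦ 2·8^2 + 8 + 4|_8 = 140 ⇒ 139
(6) 139|_8 = 2·8^2 + 8 + 3 ↦ 2·9^2 + 9 + 3|_9 = 174 ⇒ 173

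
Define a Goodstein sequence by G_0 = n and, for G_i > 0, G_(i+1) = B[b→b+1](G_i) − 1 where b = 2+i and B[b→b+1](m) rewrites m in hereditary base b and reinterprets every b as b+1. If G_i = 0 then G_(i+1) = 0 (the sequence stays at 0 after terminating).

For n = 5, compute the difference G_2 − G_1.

228

i=0: 5 = 2^2 + 1 (b=2); 2→3: 3^3 + 1 = 28; 28−1 = 27
i=1: 27 = 3^3 (b=3); 3→4: 4^4 = 256; 256−1 = 255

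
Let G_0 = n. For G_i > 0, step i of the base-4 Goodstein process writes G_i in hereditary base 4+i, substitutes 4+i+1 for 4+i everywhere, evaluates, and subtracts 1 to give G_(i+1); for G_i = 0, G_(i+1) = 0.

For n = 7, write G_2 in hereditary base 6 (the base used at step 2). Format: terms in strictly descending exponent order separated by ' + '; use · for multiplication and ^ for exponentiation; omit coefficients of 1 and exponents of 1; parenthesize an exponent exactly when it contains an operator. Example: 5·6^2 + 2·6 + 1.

6 + 1

G_0=7  [base 4] 4 + 3  →[4↦5]→  5 + 3 = 8  −1 ⇒ G_1=7
G_1=7  [base 5] 5 + 2  →[5↦6]→  6 + 2 = 8  −1 ⇒ G_2=7
G_2=7  [base 6] 6 + 1  →[6↦7]→  7 + 1 = 8  −1 ⇒ G_3=7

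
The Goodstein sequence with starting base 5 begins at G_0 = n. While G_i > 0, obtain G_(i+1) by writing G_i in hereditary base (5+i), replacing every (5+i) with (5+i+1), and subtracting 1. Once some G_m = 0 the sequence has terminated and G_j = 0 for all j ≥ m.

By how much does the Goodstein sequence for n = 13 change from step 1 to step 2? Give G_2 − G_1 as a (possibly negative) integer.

1

[0] 13 ≡ 2·5 + 3 (base 5). Lift 6: 15. −1: 14.
[1] 14 ≡ 2·6 + 2 (base 6). Lift 7: 16. −1: 15.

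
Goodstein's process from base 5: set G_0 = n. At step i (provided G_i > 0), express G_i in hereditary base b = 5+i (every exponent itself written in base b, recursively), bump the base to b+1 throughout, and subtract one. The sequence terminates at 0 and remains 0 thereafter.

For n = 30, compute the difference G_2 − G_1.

12

[0] 30 ≡ 5^2 + 5 (base 5). Lift 6: 42. −1: 41.
[1] 41 ≡ 6^2 + 5 (base 6). Lift 7: 54. −1: 53.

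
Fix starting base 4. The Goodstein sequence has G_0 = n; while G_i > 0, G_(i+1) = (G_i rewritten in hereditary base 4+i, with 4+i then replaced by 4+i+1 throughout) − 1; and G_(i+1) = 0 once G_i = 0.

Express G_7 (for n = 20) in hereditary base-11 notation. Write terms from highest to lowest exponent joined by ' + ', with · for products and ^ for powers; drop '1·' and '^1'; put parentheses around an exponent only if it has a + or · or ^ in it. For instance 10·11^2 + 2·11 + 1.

9·11 + 8

G_0=20  [base 4] 4^2 + 4  →[4↦5]→  5^2 + 5 = 30  −1 ⇒ G_1=29
G_1=29  [base 5] 5^2 + 4  →[5↦6]→  6^2 + 4 = 40  −1 ⇒ G_2=39
G_2=39  [base 6] 6^2 + 3  →[6↦7]→  7^2 + 3 = 52  −1 ⇒ G_3=51
G_3=51  [base 7] 7^2 + 2  →[7↦8]→  8^2 + 2 = 66  −1 ⇒ G_4=65
G_4=65  [base 8] 8^2 + 1  →[8↦9]→  9^2 + 1 = 82  −1 ⇒ G_5=81
G_5=81  [base 9] 9^2  →[9↦10]→  10^2 = 100  −1 ⇒ G_6=99
G_6=99  [base 10] 9·10 + 9  →[10↦11]→  9·11 + 9 = 108  −1 ⇒ G_7=107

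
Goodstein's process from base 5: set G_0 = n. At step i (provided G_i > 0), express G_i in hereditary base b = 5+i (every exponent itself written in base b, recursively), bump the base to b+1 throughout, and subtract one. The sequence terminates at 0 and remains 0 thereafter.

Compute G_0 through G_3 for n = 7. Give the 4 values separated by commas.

7, 7, 7, 7

base 5: 7 = 5 + 2; at 6: 6 + 2 = 8; next = 7
base 6: 7 = 6 + 1; at 7: 7 + 1 = 8; next = 7
base 7: 7 = 7; at 8: 8 = 8; next = 7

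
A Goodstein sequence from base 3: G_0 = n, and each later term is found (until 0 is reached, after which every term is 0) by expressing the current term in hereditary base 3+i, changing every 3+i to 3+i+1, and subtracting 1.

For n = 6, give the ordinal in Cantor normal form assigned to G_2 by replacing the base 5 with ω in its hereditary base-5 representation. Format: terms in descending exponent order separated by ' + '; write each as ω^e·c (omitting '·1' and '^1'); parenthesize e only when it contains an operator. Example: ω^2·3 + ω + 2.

ω + 2

G_0 = 6. HB_3(6) = 2·3. Bump = 8. G_1 = 7.
G_1 = 7. HB_4(7) = 4 + 3. Bump = 8. G_2 = 7.
G_2 = 7. HB_5(7) = 5 + 2. Bump = 8. G_3 = 7.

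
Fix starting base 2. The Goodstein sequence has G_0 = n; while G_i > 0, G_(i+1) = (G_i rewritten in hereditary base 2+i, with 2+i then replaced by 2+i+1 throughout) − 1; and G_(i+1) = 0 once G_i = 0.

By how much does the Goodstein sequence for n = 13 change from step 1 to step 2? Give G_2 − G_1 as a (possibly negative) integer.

1171

i=0: 13 = 2^(2 + 1) + 2^2 + 1 (b=2); 2→3: 3^(3 + 1) + 3^3 + 1 = 109; 109−1 = 108
i=1: 108 = 3^(3 + 1) + 3^3 (b=3); 3→4: 4^(4 + 1) + 4^4 = 1280; 1280−1 = 1279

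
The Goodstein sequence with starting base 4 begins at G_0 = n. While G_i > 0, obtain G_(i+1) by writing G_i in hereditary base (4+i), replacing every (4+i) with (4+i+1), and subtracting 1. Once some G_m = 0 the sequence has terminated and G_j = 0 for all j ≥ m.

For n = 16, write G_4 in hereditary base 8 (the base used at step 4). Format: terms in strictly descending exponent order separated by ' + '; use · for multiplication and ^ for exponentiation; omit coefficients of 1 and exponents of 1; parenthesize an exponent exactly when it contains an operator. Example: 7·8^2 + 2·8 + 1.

(0) 16|_4 = 4^2 ↦ 5^2|_5 = 25 ⇒ 24
(1) 24|_5 = 4·5 + 4 ↦ 4·6 + 4|_6 = 28 ⇒ 27
(2) 27|_6 = 4·6 + 3 ↦ 4·7 + 3|_7 = 31 ⇒ 30
(3) 30|_7 = 4·7 + 2 ↦ 4·8 + 2|_8 = 34 ⇒ 33
(4) 33|_8 = 4·8 + 1 ↦ 4·9 + 1|_9 = 37 ⇒ 36

4·8 + 1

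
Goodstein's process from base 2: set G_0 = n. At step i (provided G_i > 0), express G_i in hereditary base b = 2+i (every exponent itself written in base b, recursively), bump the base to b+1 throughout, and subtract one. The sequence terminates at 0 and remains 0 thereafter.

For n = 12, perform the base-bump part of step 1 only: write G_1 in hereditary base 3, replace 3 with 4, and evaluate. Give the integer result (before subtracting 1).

1066

(0) 12|_2 = 2^(2 + 1) + 2^2 ↦ 3^(3 + 1) + 3^3|_3 = 108 ⇒ 107
(1) 107|_3 = 3^(3 + 1) + 2·3^2 + 2·3 + 2 ↦ 4^(4 + 1) + 2·4^2 + 2·4 + 2|_4 = 1066 ⇒ 1065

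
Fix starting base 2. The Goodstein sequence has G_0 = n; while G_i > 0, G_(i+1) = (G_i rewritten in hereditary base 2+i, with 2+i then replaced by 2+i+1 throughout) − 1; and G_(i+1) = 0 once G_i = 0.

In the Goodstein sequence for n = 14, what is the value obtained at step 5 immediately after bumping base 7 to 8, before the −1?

[0] 14 ≡ 2^(2 + 1) + 2^2 + 2 (base 2). Lift 3: 111. −1: 110.
[1] 110 ≡ 3^(3 + 1) + 3^3 + 2 (base 3). Lift 4: 1282. −1: 1281.
[2] 1281 ≡ 4^(4 + 1) + 4^4 + 1 (base 4). Lift 5: 18751. −1: 18750.
[3] 18750 ≡ 5^(5 + 1) + 5^5 (base 5). Lift 6: 326592. −1: 326591.
[4] 326591 ≡ 6^(6 + 1) + 5·6^5 + 5·6^4 + 5·6^3 + 5·6^2 + 5·6 + 5 (base 6). Lift 7: 5862841. −1: 5862840.
[5] 5862840 ≡ 7^(7 + 1) + 5·7^5 + 5·7^4 + 5·7^3 + 5·7^2 + 5·7 + 4 (base 7). Lift 8: 134404972. −1: 134404971.

134404972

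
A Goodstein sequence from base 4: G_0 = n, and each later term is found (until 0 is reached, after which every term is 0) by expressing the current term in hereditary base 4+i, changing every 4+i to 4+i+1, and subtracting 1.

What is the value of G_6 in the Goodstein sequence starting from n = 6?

step 0: 6 = 4 + 2; sub 5 for 4: 5 + 2; = 7; G_1 = 7−1 = 6
step 1: 6 = 5 + 1; sub 6 for 5: 6 + 1; = 7; G_2 = 7−1 = 6
step 2: 6 = 6; sub 7 for 6: 7; = 7; G_3 = 7−1 = 6
step 3: 6 = 6; sub 8 for 7: 6; = 6; G_4 = 6−1 = 5
step 4: 5 = 5; sub 9 for 8: 5; = 5; G_5 = 5−1 = 4
step 5: 4 = 4; sub 10 for 9: 4; = 4; G_6 = 4−1 = 3
step 6: 3 = 3; sub 11 for 10: 3; = 3; G_7 = 3−1 = 2

3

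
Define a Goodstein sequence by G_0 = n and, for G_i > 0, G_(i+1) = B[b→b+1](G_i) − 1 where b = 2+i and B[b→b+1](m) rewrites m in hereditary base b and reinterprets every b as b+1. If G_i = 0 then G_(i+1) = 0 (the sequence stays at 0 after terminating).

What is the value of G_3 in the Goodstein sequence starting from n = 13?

16092

(0) 13|_2 = 2^(2 + 1) + 2^2 + 1 ↦ 3^(3 + 1) + 3^3 + 1|_3 = 109 ⇒ 108
(1) 108|_3 = 3^(3 + 1) + 3^3 ↦ 4^(4 + 1) + 4^4|_4 = 1280 ⇒ 1279
(2) 1279|_4 = 4^(4 + 1) + 3·4^3 + 3·4^2 + 3·4 + 3 ↦ 5^(5 + 1) + 3·5^3 + 3·5^2 + 3·5 + 3|_5 = 16093 ⇒ 16092
(3) 16092|_5 = 5^(5 + 1) + 3·5^3 + 3·5^2 + 3·5 + 2 ↦ 6^(6 + 1) + 3·6^3 + 3·6^2 + 3·6 + 2|_6 = 280712 ⇒ 280711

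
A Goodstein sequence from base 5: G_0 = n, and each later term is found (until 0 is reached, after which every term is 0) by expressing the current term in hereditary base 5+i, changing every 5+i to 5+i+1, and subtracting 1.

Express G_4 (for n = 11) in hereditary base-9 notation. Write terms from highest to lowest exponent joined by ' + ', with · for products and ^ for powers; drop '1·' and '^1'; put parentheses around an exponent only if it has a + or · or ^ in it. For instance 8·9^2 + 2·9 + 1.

(0) 11|_5 = 2·5 + 1 ↦ 2·6 + 1|_6 = 13 ⇒ 12
(1) 12|_6 = 2·6 ↦ 2·7|_7 = 14 ⇒ 13
(2) 13|_7 = 7 + 6 ↦ 8 + 6|_8 = 14 ⇒ 13
(3) 13|_8 = 8 + 5 ↦ 9 + 5|_9 = 14 ⇒ 13
(4) 13|_9 = 9 + 4 ↦ 10 + 4|_10 = 14 ⇒ 13

9 + 4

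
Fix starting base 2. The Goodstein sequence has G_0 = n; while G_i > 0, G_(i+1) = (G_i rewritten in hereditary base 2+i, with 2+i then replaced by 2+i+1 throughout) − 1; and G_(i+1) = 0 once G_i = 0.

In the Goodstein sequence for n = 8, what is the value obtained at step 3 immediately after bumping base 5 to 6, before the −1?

G_0=8  [base 2] 2^(2 + 1)  →[2↦3]→  3^(3 + 1) = 81  −1 ⇒ G_1=80
G_1=80  [base 3] 2·3^3 + 2·3^2 + 2·3 + 2  →[3↦4]→  2·4^4 + 2·4^2 + 2·4 + 2 = 554  −1 ⇒ G_2=553
G_2=553  [base 4] 2·4^4 + 2·4^2 + 2·4 + 1  →[4↦5]→  2·5^5 + 2·5^2 + 2·5 + 1 = 6311  −1 ⇒ G_3=6310
G_3=6310  [base 5] 2·5^5 + 2·5^2 + 2·5  →[5↦6]→  2·6^6 + 2·6^2 + 2·6 = 93396  −1 ⇒ G_4=93395

93396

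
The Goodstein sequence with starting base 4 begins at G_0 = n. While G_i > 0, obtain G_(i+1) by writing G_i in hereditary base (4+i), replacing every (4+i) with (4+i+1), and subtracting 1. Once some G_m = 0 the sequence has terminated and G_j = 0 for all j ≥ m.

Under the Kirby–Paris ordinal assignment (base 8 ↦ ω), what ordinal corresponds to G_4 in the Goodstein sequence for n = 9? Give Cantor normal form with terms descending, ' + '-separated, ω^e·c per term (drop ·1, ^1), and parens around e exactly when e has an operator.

ω + 3

G_0 = 9. HB_4(9) = 2·4 + 1. Bump = 11. G_1 = 10.
G_1 = 10. HB_5(10) = 2·5. Bump = 12. G_2 = 11.
G_2 = 11. HB_6(11) = 6 + 5. Bump = 12. G_3 = 11.
G_3 = 11. HB_7(11) = 7 + 4. Bump = 12. G_4 = 11.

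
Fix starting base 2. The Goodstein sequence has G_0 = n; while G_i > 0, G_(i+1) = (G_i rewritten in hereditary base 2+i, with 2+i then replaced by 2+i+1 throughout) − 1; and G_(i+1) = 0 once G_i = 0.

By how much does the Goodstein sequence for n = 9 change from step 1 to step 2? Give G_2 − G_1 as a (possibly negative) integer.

[0] 9 ≡ 2^(2 + 1) + 1 (base 2). Lift 3: 82. −1: 81.
[1] 81 ≡ 3^(3 + 1) (base 3). Lift 4: 1024. −1: 1023.

942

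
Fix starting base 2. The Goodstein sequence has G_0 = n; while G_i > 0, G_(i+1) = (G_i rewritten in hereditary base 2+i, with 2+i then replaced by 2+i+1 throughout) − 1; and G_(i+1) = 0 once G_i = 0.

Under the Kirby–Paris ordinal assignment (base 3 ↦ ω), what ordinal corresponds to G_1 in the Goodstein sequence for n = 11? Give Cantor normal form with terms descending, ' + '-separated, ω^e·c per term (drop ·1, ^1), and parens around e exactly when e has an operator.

ω^(ω + 1) + ω

step 0: 11 = 2^(2 + 1) + 2 + 1; sub 3 for 2: 3^(3 + 1) + 3 + 1; = 85; G_1 = 85−1 = 84
step 1: 84 = 3^(3 + 1) + 3; sub 4 for 3: 4^(4 + 1) + 4; = 1028; G_2 = 1028−1 = 1027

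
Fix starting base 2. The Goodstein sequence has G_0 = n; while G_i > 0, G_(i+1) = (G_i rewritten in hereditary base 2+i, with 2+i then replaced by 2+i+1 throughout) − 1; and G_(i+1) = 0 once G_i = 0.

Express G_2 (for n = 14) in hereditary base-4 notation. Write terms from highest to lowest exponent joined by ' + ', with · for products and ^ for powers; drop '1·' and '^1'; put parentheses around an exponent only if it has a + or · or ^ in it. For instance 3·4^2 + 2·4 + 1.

G_0 = 14. HB_2(14) = 2^(2 + 1) + 2^2 + 2. Bump = 111. G_1 = 110.
G_1 = 110. HB_3(110) = 3^(3 + 1) + 3^3 + 2. Bump = 1282. G_2 = 1281.
G_2 = 1281. HB_4(1281) = 4^(4 + 1) + 4^4 + 1. Bump = 18751. G_3 = 18750.

4^(4 + 1) + 4^4 + 1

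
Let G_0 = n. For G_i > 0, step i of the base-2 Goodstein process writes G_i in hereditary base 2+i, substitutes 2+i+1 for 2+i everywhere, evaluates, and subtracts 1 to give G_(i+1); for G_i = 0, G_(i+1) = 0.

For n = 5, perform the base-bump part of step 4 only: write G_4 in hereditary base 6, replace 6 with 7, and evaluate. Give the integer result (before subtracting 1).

5 —HB2→ 2^2 + 1 —bump→ 3^3 + 1 = 28 —(−1)→ 27
27 —HB3→ 3^3 —bump→ 4^4 = 256 —(−1)→ 255
255 —HB4→ 3·4^3 + 3·4^2 + 3·4 + 3 —bump→ 3·5^3 + 3·5^2 + 3·5 + 3 = 468 —(−1)→ 467
467 —HB5→ 3·5^3 + 3·5^2 + 3·5 + 2 —bump→ 3·6^3 + 3·6^2 + 3·6 + 2 = 776 —(−1)→ 775
775 —HB6→ 3·6^3 + 3·6^2 + 3·6 + 1 —bump→ 3·7^3 + 3·7^2 + 3·7 + 1 = 1198 —(−1)→ 1197

1198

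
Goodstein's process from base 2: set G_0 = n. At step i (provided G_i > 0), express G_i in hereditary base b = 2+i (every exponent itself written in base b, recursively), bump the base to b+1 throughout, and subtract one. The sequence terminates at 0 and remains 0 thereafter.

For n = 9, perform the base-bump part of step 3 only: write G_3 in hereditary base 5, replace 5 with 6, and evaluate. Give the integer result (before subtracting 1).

[0] 9 ≡ 2^(2 + 1) + 1 (base 2). Lift 3: 82. −1: 81.
[1] 81 ≡ 3^(3 + 1) (base 3). Lift 4: 1024. −1: 1023.
[2] 1023 ≡ 3·4^4 + 3·4^3 + 3·4^2 + 3·4 + 3 (base 4). Lift 5: 9843. −1: 9842.
[3] 9842 ≡ 3·5^5 + 3·5^3 + 3·5^2 + 3·5 + 2 (base 5). Lift 6: 140744. −1: 140743.

140744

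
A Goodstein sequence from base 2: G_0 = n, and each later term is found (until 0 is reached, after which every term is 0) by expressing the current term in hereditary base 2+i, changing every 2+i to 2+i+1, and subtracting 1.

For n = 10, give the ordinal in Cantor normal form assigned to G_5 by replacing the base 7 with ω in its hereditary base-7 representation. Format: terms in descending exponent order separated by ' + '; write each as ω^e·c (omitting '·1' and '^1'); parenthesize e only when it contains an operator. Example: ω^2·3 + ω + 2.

G_0 = 10. HB_2(10) = 2^(2 + 1) + 2. Bump = 84. G_1 = 83.
G_1 = 83. HB_3(83) = 3^(3 + 1) + 2. Bump = 1026. G_2 = 1025.
G_2 = 1025. HB_4(1025) = 4^(4 + 1) + 1. Bump = 15626. G_3 = 15625.
G_3 = 15625. HB_5(15625) = 5^(5 + 1). Bump = 279936. G_4 = 279935.
G_4 = 279935. HB_6(279935) = 5·6^6 + 5·6^5 + 5·6^4 + 5·6^3 + 5·6^2 + 5·6 + 5. Bump = 4215755. G_5 = 4215754.
G_5 = 4215754. HB_7(4215754) = 5·7^7 + 5·7^5 + 5·7^4 + 5·7^3 + 5·7^2 + 5·7 + 4. Bump = 84073324. G_6 = 84073323.

ω^ω·5 + ω^5·5 + ω^4·5 + ω^3·5 + ω^2·5 + ω·5 + 4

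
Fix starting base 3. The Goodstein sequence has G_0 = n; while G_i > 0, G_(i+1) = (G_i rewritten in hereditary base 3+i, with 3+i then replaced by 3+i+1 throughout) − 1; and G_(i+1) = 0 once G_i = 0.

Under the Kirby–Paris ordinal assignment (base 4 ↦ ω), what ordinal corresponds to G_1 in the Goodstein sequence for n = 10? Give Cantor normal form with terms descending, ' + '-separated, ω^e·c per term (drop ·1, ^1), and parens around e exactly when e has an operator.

ω^2

G_0 = 10. HB_3(10) = 3^2 + 1. Bump = 17. G_1 = 16.
G_1 = 16. HB_4(16) = 4^2. Bump = 25. G_2 = 24.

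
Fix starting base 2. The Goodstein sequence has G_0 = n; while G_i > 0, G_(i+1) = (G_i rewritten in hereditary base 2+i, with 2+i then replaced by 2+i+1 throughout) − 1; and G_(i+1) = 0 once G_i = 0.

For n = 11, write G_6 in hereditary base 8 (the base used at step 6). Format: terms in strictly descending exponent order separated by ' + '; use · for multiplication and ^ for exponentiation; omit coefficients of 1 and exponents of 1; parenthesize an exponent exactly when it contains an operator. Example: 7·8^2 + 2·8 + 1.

7·8^8 + 7·8^7 + 7·8^6 + 7·8^5 + 7·8^4 + 7·8^3 + 7·8^2 + 7·8 + 7

(0) 11|_2 = 2^(2 + 1) + 2 + 1 ↦ 3^(3 + 1) + 3 + 1|_3 = 85 ⇒ 84
(1) 84|_3 = 3^(3 + 1) + 3 ↦ 4^(4 + 1) + 4|_4 = 1028 ⇒ 1027
(2) 1027|_4 = 4^(4 + 1) + 3 ↦ 5^(5 + 1) + 3|_5 = 15628 ⇒ 15627
(3) 15627|_5 = 5^(5 + 1) + 2 ↦ 6^(6 + 1) + 2|_6 = 279938 ⇒ 279937
(4) 279937|_6 = 6^(6 + 1) + 1 ↦ 7^(7 + 1) + 1|_7 = 5764802 ⇒ 5764801
(5) 5764801|_7 = 7^(7 + 1) ↦ 8^(8 + 1)|_8 = 134217728 ⇒ 134217727
(6) 134217727|_8 = 7·8^8 + 7·8^7 + 7·8^6 + 7·8^5 + 7·8^4 + 7·8^3 + 7·8^2 + 7·8 + 7 ↦ 7·9^9 + 7·9^7 + 7·9^6 + 7·9^5 + 7·9^4 + 7·9^3 + 7·9^2 + 7·9 + 7|_9 = 2749609303 ⇒ 2749609302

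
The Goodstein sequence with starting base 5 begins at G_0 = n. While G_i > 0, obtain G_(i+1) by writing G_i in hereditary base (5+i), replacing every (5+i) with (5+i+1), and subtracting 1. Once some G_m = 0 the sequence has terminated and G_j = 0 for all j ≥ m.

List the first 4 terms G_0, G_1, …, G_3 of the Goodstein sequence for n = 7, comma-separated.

7, 7, 7, 7

base 5: 7 = 5 + 2; at 6: 6 + 2 = 8; next = 7
base 6: 7 = 6 + 1; at 7: 7 + 1 = 8; next = 7
base 7: 7 = 7; at 8: 8 = 8; next = 7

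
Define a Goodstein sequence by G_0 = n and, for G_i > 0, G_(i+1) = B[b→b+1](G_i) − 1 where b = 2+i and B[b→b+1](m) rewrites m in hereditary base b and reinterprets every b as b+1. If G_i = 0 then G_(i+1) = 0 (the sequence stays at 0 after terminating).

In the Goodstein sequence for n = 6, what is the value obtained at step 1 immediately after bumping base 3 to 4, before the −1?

(0) 6|_2 = 2^2 + 2 ↦ 3^3 + 3|_3 = 30 ⇒ 29
(1) 29|_3 = 3^3 + 2 ↦ 4^4 + 2|_4 = 258 ⇒ 257

258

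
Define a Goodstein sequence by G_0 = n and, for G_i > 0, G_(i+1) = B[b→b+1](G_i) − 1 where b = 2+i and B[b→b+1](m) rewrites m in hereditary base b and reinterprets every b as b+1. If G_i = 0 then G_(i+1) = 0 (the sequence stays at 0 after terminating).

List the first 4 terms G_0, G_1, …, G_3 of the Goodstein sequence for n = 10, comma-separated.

10 —HB2→ 2^(2 + 1) + 2 —bump→ 3^(3 + 1) + 3 = 84 —(−1)→ 83
83 —HB3→ 3^(3 + 1) + 2 —bump→ 4^(4 + 1) + 2 = 1026 —(−1)→ 1025
1025 —HB4→ 4^(4 + 1) + 1 —bump→ 5^(5 + 1) + 1 = 15626 —(−1)→ 15625

10, 83, 1025, 15625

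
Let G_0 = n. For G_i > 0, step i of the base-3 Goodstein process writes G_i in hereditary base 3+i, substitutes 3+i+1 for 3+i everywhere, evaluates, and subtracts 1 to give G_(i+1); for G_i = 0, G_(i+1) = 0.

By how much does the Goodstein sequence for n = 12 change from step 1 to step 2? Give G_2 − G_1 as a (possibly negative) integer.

[0] 12 ≡ 3^2 + 3 (base 3). Lift 4: 20. −1: 19.
[1] 19 ≡ 4^2 + 3 (base 4). Lift 5: 28. −1: 27.

8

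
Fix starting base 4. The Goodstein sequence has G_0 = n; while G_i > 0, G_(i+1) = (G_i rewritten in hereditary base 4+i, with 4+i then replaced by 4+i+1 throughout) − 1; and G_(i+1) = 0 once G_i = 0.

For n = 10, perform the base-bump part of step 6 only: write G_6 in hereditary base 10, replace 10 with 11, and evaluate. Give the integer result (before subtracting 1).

G_0 = 10. HB_4(10) = 2·4 + 2. Bump = 12. G_1 = 11.
G_1 = 11. HB_5(11) = 2·5 + 1. Bump = 13. G_2 = 12.
G_2 = 12. HB_6(12) = 2·6. Bump = 14. G_3 = 13.
G_3 = 13. HB_7(13) = 7 + 6. Bump = 14. G_4 = 13.
G_4 = 13. HB_8(13) = 8 + 5. Bump = 14. G_5 = 13.
G_5 = 13. HB_9(13) = 9 + 4. Bump = 14. G_6 = 13.
G_6 = 13. HB_10(13) = 10 + 3. Bump = 14. G_7 = 13.

14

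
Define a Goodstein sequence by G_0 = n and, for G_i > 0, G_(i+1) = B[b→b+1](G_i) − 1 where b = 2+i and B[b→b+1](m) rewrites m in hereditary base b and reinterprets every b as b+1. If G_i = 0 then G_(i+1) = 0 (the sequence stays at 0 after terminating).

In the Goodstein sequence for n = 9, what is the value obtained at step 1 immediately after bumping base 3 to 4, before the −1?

G_0=9  [base 2] 2^(2 + 1) + 1  →[2↦3]→  3^(3 + 1) + 1 = 82  −1 ⇒ G_1=81
G_1=81  [base 3] 3^(3 + 1)  →[3↦4]→  4^(4 + 1) = 1024  −1 ⇒ G_2=1023

1024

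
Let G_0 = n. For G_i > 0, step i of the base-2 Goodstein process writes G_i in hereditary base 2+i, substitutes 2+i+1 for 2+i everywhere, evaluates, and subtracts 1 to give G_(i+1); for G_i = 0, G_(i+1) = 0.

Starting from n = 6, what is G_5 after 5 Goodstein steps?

G_0 = 6. HB_2(6) = 2^2 + 2. Bump = 30. G_1 = 29.
G_1 = 29. HB_3(29) = 3^3 + 2. Bump = 258. G_2 = 257.
G_2 = 257. HB_4(257) = 4^4 + 1. Bump = 3126. G_3 = 3125.
G_3 = 3125. HB_5(3125) = 5^5. Bump = 46656. G_4 = 46655.
G_4 = 46655. HB_6(46655) = 5·6^5 + 5·6^4 + 5·6^3 + 5·6^2 + 5·6 + 5. Bump = 98040. G_5 = 98039.
G_5 = 98039. HB_7(98039) = 5·7^5 + 5·7^4 + 5·7^3 + 5·7^2 + 5·7 + 4. Bump = 187244. G_6 = 187243.

98039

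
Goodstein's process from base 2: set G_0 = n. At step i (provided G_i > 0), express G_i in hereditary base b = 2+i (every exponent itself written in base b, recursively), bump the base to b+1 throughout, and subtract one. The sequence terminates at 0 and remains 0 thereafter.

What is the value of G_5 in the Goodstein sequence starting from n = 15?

i=0: 15 = 2^(2 + 1) + 2^2 + 2 + 1 (b=2); 2→3: 3^(3 + 1) + 3^3 + 3 + 1 = 112; 112−1 = 111
i=1: 111 = 3^(3 + 1) + 3^3 + 3 (b=3); 3→4: 4^(4 + 1) + 4^4 + 4 = 1284; 1284−1 = 1283
i=2: 1283 = 4^(4 + 1) + 4^4 + 3 (b=4); 4→5: 5^(5 + 1) + 5^5 + 3 = 18753; 18753−1 = 18752
i=3: 18752 = 5^(5 + 1) + 5^5 + 2 (b=5); 5→6: 6^(6 + 1) + 6^6 + 2 = 326594; 326594−1 = 326593
i=4: 326593 = 6^(6 + 1) + 6^6 + 1 (b=6); 6→7: 7^(7 + 1) + 7^7 + 1 = 6588345; 6588345−1 = 6588344
i=5: 6588344 = 7^(7 + 1) + 7^7 (b=7); 7→8: 8^(8 + 1) + 8^8 = 150994944; 150994944−1 = 150994943

6588344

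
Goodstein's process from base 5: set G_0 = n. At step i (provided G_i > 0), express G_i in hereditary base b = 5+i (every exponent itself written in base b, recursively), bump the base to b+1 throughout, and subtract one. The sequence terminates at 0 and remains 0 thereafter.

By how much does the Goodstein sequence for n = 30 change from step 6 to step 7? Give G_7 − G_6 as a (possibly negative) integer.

step 0: 30 = 5^2 + 5; sub 6 for 5: 6^2 + 6; = 42; G_1 = 42−1 = 41
step 1: 41 = 6^2 + 5; sub 7 for 6: 7^2 + 5; = 54; G_2 = 54−1 = 53
step 2: 53 = 7^2 + 4; sub 8 for 7: 8^2 + 4; = 68; G_3 = 68−1 = 67
step 3: 67 = 8^2 + 3; sub 9 for 8: 9^2 + 3; = 84; G_4 = 84−1 = 83
step 4: 83 = 9^2 + 2; sub 10 for 9: 10^2 + 2; = 102; G_5 = 102−1 = 101
step 5: 101 = 10^2 + 1; sub 11 for 10: 11^2 + 1; = 122; G_6 = 122−1 = 121
step 6: 121 = 11^2; sub 12 for 11: 12^2; = 144; G_7 = 144−1 = 143

22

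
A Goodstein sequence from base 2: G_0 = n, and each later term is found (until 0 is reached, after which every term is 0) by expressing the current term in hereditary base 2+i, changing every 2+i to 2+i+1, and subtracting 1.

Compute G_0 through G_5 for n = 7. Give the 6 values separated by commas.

step 0: 7 = 2^2 + 2 + 1; sub 3 for 2: 3^3 + 3 + 1; = 31; G_1 = 31−1 = 30
step 1: 30 = 3^3 + 3; sub 4 for 3: 4^4 + 4; = 260; G_2 = 260−1 = 259
step 2: 259 = 4^4 + 3; sub 5 for 4: 5^5 + 3; = 3128; G_3 = 3128−1 = 3127
step 3: 3127 = 5^5 + 2; sub 6 for 5: 6^6 + 2; = 46658; G_4 = 46658−1 = 46657
step 4: 46657 = 6^6 + 1; sub 7 for 6: 7^7 + 1; = 823544; G_5 = 823544−1 = 823543

7, 30, 259, 3127, 46657, 823543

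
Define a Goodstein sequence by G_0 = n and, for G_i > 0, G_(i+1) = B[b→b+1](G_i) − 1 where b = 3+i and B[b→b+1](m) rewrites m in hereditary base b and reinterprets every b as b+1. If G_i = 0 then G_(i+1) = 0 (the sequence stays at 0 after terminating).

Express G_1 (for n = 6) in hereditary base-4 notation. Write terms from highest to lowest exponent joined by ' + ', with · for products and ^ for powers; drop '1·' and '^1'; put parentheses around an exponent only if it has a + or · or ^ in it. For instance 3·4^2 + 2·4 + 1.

4 + 3

i=0: 6 = 2·3 (b=3); 3→4: 2·4 = 8; 8−1 = 7
i=1: 7 = 4 + 3 (b=4); 4→5: 5 + 3 = 8; 8−1 = 7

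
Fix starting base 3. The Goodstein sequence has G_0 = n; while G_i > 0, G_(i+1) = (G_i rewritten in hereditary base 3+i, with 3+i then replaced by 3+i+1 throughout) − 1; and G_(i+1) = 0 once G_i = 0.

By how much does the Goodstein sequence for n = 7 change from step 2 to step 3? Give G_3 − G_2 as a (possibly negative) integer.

G_0 = 7. HB_3(7) = 2·3 + 1. Bump = 9. G_1 = 8.
G_1 = 8. HB_4(8) = 2·4. Bump = 10. G_2 = 9.
G_2 = 9. HB_5(9) = 5 + 4. Bump = 10. G_3 = 9.

0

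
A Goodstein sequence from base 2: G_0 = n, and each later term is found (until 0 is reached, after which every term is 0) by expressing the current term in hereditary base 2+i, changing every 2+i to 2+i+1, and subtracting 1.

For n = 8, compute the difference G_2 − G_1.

473

(0) 8|_2 = 2^(2 + 1) ↦ 3^(3 + 1)|_3 = 81 ⇒ 80
(1) 80|_3 = 2·3^3 + 2·3^2 + 2·3 + 2 ↦ 2·4^4 + 2·4^2 + 2·4 + 2|_4 = 554 ⇒ 553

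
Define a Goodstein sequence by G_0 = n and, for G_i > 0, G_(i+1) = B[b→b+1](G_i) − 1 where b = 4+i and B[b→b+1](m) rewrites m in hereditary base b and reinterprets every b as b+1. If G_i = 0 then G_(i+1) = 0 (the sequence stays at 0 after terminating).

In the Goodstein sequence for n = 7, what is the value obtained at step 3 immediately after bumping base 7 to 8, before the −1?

8

7 —HB4→ 4 + 3 —bump→ 5 + 3 = 8 —(−1)→ 7
7 —HB5→ 5 + 2 —bump→ 6 + 2 = 8 —(−1)→ 7
7 —HB6→ 6 + 1 —bump→ 7 + 1 = 8 —(−1)→ 7
7 —HB7→ 7 —bump→ 8 = 8 —(−1)→ 7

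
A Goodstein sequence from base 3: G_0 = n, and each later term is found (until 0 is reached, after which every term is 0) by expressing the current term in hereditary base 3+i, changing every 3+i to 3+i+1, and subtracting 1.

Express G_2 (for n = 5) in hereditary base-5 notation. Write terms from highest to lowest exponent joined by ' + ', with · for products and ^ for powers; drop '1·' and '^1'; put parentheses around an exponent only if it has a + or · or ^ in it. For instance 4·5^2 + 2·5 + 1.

5

i=0: 5 = 3 + 2 (b=3); 3→4: 4 + 2 = 6; 6−1 = 5
i=1: 5 = 4 + 1 (b=4); 4→5: 5 + 1 = 6; 6−1 = 5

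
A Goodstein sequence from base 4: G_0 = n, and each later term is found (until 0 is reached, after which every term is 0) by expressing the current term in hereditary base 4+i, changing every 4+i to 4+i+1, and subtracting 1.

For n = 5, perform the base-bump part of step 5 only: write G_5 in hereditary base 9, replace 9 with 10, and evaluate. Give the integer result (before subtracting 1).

G_0 = 5. HB_4(5) = 4 + 1. Bump = 6. G_1 = 5.
G_1 = 5. HB_5(5) = 5. Bump = 6. G_2 = 5.
G_2 = 5. HB_6(5) = 5. Bump = 5. G_3 = 4.
G_3 = 4. HB_7(4) = 4. Bump = 4. G_4 = 3.
G_4 = 3. HB_8(3) = 3. Bump = 3. G_5 = 2.

2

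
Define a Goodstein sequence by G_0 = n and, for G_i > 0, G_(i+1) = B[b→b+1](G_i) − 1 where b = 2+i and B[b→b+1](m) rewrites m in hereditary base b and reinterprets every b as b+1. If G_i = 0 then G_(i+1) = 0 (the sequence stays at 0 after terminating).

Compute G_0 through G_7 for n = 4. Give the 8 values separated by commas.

4, 26, 41, 60, 83, 109, 139, 173

(0) 4|_2 = 2^2 ↦ 3^3|_3 = 27 ⇒ 26
(1) 26|_3 = 2·3^2 + 2·3 + 2 ↦ 2·4^2 + 2·4 + 2|_4 = 42 ⇒ 41
(2) 41|_4 = 2·4^2 + 2·4 + 1 ↦ 2·5^2 + 2·5 + 1|_5 = 61 ⇒ 60
(3) 60|_5 = 2·5^2 + 2·5 ↦ 2·6^2 + 2·6|_6 = 84 ⇒ 83
(4) 83|_6 = 2·6^2 + 6 + 5 ↦ 2·7^2 + 7 + 5|_7 = 110 ⇒ 109
(5) 109|_7 = 2·7^2 + 7 + 4 ↦ 2·8^2 + 8 + 4|_8 = 140 ⇒ 139
(6) 139|_8 = 2·8^2 + 8 + 3 ↦ 2·9^2 + 9 + 3|_9 = 174 ⇒ 173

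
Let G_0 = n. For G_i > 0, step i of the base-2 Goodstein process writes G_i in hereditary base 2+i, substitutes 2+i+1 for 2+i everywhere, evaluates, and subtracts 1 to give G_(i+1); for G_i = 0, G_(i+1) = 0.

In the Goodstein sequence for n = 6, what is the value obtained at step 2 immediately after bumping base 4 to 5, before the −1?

3126

i=0: 6 = 2^2 + 2 (b=2); 2→3: 3^3 + 3 = 30; 30−1 = 29
i=1: 29 = 3^3 + 2 (b=3); 3→4: 4^4 + 2 = 258; 258−1 = 257
i=2: 257 = 4^4 + 1 (b=4); 4→5: 5^5 + 1 = 3126; 3126−1 = 3125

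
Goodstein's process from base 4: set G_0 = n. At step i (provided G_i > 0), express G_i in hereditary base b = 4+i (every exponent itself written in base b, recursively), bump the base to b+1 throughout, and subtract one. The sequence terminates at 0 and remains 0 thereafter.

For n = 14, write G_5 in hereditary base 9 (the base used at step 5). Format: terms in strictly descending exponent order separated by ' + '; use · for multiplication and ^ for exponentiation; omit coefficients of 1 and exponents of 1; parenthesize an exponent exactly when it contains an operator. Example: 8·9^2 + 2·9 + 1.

2·9 + 4

(0) 14|_4 = 3·4 + 2 ↦ 3·5 + 2|_5 = 17 ⇒ 16
(1) 16|_5 = 3·5 + 1 ↦ 3·6 + 1|_6 = 19 ⇒ 18
(2) 18|_6 = 3·6 ↦ 3·7|_7 = 21 ⇒ 20
(3) 20|_7 = 2·7 + 6 ↦ 2·8 + 6|_8 = 22 ⇒ 21
(4) 21|_8 = 2·8 + 5 ↦ 2·9 + 5|_9 = 23 ⇒ 22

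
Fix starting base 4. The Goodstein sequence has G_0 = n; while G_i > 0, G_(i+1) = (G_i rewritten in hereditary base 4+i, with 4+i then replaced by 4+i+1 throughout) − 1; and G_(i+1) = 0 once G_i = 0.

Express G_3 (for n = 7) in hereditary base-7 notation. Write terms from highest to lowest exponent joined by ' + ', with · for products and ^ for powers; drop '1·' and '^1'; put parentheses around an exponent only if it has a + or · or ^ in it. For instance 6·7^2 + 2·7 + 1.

base 4: 7 = 4 + 3; at 5: 5 + 3 = 8; next = 7
base 5: 7 = 5 + 2; at 6: 6 + 2 = 8; next = 7
base 6: 7 = 6 + 1; at 7: 7 + 1 = 8; next = 7
base 7: 7 = 7; at 8: 8 = 8; next = 7

7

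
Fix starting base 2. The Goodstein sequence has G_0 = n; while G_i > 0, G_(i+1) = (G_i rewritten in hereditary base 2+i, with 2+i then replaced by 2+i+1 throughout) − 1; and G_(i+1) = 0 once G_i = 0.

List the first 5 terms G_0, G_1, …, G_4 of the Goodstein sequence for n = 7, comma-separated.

[0] 7 ≡ 2^2 + 2 + 1 (base 2). Lift 3: 31. −1: 30.
[1] 30 ≡ 3^3 + 3 (base 3). Lift 4: 260. −1: 259.
[2] 259 ≡ 4^4 + 3 (base 4). Lift 5: 3128. −1: 3127.
[3] 3127 ≡ 5^5 + 2 (base 5). Lift 6: 46658. −1: 46657.

7, 30, 259, 3127, 46657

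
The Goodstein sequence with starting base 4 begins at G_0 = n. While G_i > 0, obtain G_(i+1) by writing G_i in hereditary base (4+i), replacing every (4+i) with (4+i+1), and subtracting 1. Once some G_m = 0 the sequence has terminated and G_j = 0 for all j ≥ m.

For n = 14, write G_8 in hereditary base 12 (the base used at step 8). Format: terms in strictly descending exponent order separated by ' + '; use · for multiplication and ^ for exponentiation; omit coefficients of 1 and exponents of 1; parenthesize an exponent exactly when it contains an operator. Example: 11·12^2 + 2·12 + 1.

2·12 + 1

14 —HB4→ 3·4 + 2 —bump→ 3·5 + 2 = 17 —(−1)→ 16
16 —HB5→ 3·5 + 1 —bump→ 3·6 + 1 = 19 —(−1)→ 18
18 —HB6→ 3·6 —bump→ 3·7 = 21 —(−1)→ 20
20 —HB7→ 2·7 + 6 —bump→ 2·8 + 6 = 22 —(−1)→ 21
21 —HB8→ 2·8 + 5 —bump→ 2·9 + 5 = 23 —(−1)→ 22
22 —HB9→ 2·9 + 4 —bump→ 2·10 + 4 = 24 —(−1)→ 23
23 —HB10→ 2·10 + 3 —bump→ 2·11 + 3 = 25 —(−1)→ 24
24 —HB11→ 2·11 + 2 —bump→ 2·12 + 2 = 26 —(−1)→ 25
25 —HB12→ 2·12 + 1 —bump→ 2·13 + 1 = 27 —(−1)→ 26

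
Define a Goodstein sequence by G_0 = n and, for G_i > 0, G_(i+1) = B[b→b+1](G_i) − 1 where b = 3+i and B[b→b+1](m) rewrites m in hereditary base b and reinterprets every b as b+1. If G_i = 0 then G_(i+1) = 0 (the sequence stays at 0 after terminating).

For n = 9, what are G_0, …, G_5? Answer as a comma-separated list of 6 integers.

(0) 9|_3 = 3^2 ↦ 4^2|_4 = 16 ⇒ 15
(1) 15|_4 = 3·4 + 3 ↦ 3·5 + 3|_5 = 18 ⇒ 17
(2) 17|_5 = 3·5 + 2 ↦ 3·6 + 2|_6 = 20 ⇒ 19
(3) 19|_6 = 3·6 + 1 ↦ 3·7 + 1|_7 = 22 ⇒ 21
(4) 21|_7 = 3·7 ↦ 3·8|_8 = 24 ⇒ 23

9, 15, 17, 19, 21, 23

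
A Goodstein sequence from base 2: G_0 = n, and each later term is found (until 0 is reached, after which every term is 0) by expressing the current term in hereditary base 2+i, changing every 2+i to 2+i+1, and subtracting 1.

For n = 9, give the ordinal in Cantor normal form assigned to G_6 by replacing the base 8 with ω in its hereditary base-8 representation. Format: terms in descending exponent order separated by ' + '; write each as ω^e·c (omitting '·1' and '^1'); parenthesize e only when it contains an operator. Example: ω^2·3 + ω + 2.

ω^ω·3 + ω^3·3 + ω^2·3 + ω·2 + 7

(0) 9|_2 = 2^(2 + 1) + 1 ↦ 3^(3 + 1) + 1|_3 = 82 ⇒ 81
(1) 81|_3 = 3^(3 + 1) ↦ 4^(4 + 1)|_4 = 1024 ⇒ 1023
(2) 1023|_4 = 3·4^4 + 3·4^3 + 3·4^2 + 3·4 + 3 ↦ 3·5^5 + 3·5^3 + 3·5^2 + 3·5 + 3|_5 = 9843 ⇒ 9842
(3) 9842|_5 = 3·5^5 + 3·5^3 + 3·5^2 + 3·5 + 2 ↦ 3·6^6 + 3·6^3 + 3·6^2 + 3·6 + 2|_6 = 140744 ⇒ 140743
(4) 140743|_6 = 3·6^6 + 3·6^3 + 3·6^2 + 3·6 + 1 ↦ 3·7^7 + 3·7^3 + 3·7^2 + 3·7 + 1|_7 = 2471827 ⇒ 2471826
(5) 2471826|_7 = 3·7^7 + 3·7^3 + 3·7^2 + 3·7 ↦ 3·8^8 + 3·8^3 + 3·8^2 + 3·8|_8 = 50333400 ⇒ 50333399
(6) 50333399|_8 = 3·8^8 + 3·8^3 + 3·8^2 + 2·8 + 7 ↦ 3·9^9 + 3·9^3 + 3·9^2 + 2·9 + 7|_9 = 1162263922 ⇒ 1162263921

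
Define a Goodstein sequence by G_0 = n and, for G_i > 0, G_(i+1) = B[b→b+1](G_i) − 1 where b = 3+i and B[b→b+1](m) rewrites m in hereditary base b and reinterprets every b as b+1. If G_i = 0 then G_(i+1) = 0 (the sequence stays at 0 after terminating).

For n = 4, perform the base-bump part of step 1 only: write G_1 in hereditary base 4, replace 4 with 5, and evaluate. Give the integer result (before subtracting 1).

G_0 = 4. HB_3(4) = 3 + 1. Bump = 5. G_1 = 4.
G_1 = 4. HB_4(4) = 4. Bump = 5. G_2 = 4.

5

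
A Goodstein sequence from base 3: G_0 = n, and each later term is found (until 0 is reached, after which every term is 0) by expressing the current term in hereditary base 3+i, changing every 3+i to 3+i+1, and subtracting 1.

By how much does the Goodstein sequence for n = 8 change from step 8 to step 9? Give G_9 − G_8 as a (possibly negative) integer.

0

base 3: 8 = 2·3 + 2; at 4: 2·4 + 2 = 10; next = 9
base 4: 9 = 2·4 + 1; at 5: 2·5 + 1 = 11; next = 10
base 5: 10 = 2·5; at 6: 2·6 = 12; next = 11
base 6: 11 = 6 + 5; at 7: 7 + 5 = 12; next = 11
base 7: 11 = 7 + 4; at 8: 8 + 4 = 12; next = 11
base 8: 11 = 8 + 3; at 9: 9 + 3 = 12; next = 11
base 9: 11 = 9 + 2; at 10: 10 + 2 = 12; next = 11
base 10: 11 = 10 + 1; at 11: 11 + 1 = 12; next = 11
base 11: 11 = 11; at 12: 12 = 12; next = 11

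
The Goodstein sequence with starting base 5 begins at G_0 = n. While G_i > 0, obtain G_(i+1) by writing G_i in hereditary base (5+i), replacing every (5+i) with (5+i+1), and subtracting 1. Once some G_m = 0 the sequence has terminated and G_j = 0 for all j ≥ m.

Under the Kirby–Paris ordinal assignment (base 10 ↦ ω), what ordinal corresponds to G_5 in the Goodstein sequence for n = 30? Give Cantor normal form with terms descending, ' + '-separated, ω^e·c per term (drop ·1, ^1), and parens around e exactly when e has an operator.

ω^2 + 1

base 5: 30 = 5^2 + 5; at 6: 6^2 + 6 = 42; next = 41
base 6: 41 = 6^2 + 5; at 7: 7^2 + 5 = 54; next = 53
base 7: 53 = 7^2 + 4; at 8: 8^2 + 4 = 68; next = 67
base 8: 67 = 8^2 + 3; at 9: 9^2 + 3 = 84; next = 83
base 9: 83 = 9^2 + 2; at 10: 10^2 + 2 = 102; next = 101
base 10: 101 = 10^2 + 1; at 11: 11^2 + 1 = 122; next = 121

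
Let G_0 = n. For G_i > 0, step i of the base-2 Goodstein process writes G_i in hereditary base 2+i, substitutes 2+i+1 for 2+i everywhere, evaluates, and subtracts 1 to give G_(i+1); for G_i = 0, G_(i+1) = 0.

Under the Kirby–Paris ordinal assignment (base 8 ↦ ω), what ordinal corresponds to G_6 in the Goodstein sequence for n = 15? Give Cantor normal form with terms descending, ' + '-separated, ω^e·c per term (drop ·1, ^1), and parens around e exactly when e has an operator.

G_0 = 15. HB_2(15) = 2^(2 + 1) + 2^2 + 2 + 1. Bump = 112. G_1 = 111.
G_1 = 111. HB_3(111) = 3^(3 + 1) + 3^3 + 3. Bump = 1284. G_2 = 1283.
G_2 = 1283. HB_4(1283) = 4^(4 + 1) + 4^4 + 3. Bump = 18753. G_3 = 18752.
G_3 = 18752. HB_5(18752) = 5^(5 + 1) + 5^5 + 2. Bump = 326594. G_4 = 326593.
G_4 = 326593. HB_6(326593) = 6^(6 + 1) + 6^6 + 1. Bump = 6588345. G_5 = 6588344.
G_5 = 6588344. HB_7(6588344) = 7^(7 + 1) + 7^7. Bump = 150994944. G_6 = 150994943.
G_6 = 150994943. HB_8(150994943) = 8^(8 + 1) + 7·8^7 + 7·8^6 + 7·8^5 + 7·8^4 + 7·8^3 + 7·8^2 + 7·8 + 7. Bump = 3524450281. G_7 = 3524450280.

ω^(ω + 1) + ω^7·7 + ω^6·7 + ω^5·7 + ω^4·7 + ω^3·7 + ω^2·7 + ω·7 + 7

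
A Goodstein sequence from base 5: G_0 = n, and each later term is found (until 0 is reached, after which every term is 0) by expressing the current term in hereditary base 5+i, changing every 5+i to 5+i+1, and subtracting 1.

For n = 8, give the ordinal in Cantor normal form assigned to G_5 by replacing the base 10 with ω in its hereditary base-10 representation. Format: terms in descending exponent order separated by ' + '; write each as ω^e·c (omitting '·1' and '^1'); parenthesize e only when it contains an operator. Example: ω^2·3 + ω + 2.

G_0 = 8. HB_5(8) = 5 + 3. Bump = 9. G_1 = 8.
G_1 = 8. HB_6(8) = 6 + 2. Bump = 9. G_2 = 8.
G_2 = 8. HB_7(8) = 7 + 1. Bump = 9. G_3 = 8.
G_3 = 8. HB_8(8) = 8. Bump = 9. G_4 = 8.
G_4 = 8. HB_9(8) = 8. Bump = 8. G_5 = 7.
G_5 = 7. HB_10(7) = 7. Bump = 7. G_6 = 6.

7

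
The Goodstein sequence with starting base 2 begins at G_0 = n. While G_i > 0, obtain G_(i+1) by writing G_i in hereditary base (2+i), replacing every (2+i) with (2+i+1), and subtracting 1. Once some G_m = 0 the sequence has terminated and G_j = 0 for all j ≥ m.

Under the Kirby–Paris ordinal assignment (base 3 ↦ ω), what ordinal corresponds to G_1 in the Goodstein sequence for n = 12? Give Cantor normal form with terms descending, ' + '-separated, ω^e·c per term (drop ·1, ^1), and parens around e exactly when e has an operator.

G_0=12  [base 2] 2^(2 + 1) + 2^2  →[2↦3]→  3^(3 + 1) + 3^3 = 108  −1 ⇒ G_1=107
G_1=107  [base 3] 3^(3 + 1) + 2·3^2 + 2·3 + 2  →[3↦4]→  4^(4 + 1) + 2·4^2 + 2·4 + 2 = 1066  −1 ⇒ G_2=1065

ω^(ω + 1) + ω^2·2 + ω·2 + 2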